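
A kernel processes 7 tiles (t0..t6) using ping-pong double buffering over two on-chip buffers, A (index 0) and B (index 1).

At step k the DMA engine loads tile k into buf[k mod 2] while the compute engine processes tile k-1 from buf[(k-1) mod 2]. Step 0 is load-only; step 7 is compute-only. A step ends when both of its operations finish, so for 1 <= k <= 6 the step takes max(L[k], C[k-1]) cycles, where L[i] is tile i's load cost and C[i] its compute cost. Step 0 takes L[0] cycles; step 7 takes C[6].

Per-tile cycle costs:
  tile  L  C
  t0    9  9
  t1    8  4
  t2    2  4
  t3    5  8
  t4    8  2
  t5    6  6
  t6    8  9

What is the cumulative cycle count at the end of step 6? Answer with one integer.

[0] DMA t0→A (9c) ∥ CU idle ⇒ 9c, clock 9
[1] DMA t1→B (8c) ∥ CU A:t0 (9c) ⇒ 9c, clock 18
[2] DMA t2→A (2c) ∥ CU B:t1 (4c) ⇒ 4c, clock 22
[3] DMA t3→B (5c) ∥ CU A:t2 (4c) ⇒ 5c, clock 27
[4] DMA t4→A (8c) ∥ CU B:t3 (8c) ⇒ 8c, clock 35
[5] DMA t5→B (6c) ∥ CU A:t4 (2c) ⇒ 6c, clock 41
[6] DMA t6→A (8c) ∥ CU B:t5 (6c) ⇒ 8c, clock 49
[7] DMA idle ∥ CU A:t6 (9c) ⇒ 9c, clock 58

end_cycle[6] = 49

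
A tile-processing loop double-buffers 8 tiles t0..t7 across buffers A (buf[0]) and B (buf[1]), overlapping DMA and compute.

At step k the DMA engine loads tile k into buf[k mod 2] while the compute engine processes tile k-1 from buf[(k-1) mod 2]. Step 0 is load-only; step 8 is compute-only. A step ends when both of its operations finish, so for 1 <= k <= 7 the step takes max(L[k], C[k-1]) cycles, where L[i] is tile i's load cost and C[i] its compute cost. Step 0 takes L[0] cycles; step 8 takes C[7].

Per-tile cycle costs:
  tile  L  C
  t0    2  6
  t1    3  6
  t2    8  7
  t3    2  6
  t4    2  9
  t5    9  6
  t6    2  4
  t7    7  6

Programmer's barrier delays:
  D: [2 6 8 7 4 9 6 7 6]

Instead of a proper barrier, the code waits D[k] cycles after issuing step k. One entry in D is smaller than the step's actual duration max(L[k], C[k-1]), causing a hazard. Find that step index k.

hazard at step 4

[0] required=L[0]=2=2 vs D=2 ok
[1] required=max(L[1]=3,C[0]=6)=6 vs D=6 ok
[2] required=max(L[2]=8,C[1]=6)=8 vs D=8 ok
[3] required=max(L[3]=2,C[2]=7)=7 vs D=7 ok
[4] required=max(L[4]=2,C[3]=6)=6 vs D=4 SHORT
[5] required=max(L[5]=9,C[4]=9)=9 vs D=9 ok
[6] required=max(L[6]=2,C[5]=6)=6 vs D=6 ok
[7] required=max(L[7]=7,C[6]=4)=7 vs D=7 ok
[8] required=C[7]=6=6 vs D=6 ok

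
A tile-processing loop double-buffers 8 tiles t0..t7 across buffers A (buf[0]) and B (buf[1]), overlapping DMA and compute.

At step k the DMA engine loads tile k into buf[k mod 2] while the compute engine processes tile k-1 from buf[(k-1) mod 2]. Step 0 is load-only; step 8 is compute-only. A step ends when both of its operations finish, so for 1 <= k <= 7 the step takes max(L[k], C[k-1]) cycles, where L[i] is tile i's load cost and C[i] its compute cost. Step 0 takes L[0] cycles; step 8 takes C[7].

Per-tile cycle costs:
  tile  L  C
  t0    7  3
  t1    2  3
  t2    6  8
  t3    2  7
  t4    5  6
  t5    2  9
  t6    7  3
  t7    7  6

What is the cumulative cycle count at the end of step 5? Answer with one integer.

end_cycle[5] = 37

  0. 7=7c; end=7; A:t0 B:-
  1. max(2,3)=3c; end=10; A:t0 B:t1
  2. max(6,3)=6c; end=16; A:t2 B:t1
  3. max(2,8)=8c; end=24; A:t2 B:t3
  4. max(5,7)=7c; end=31; A:t4 B:t3
  5. max(2,6)=6c; end=37; A:t4 B:t5
  6. max(7,9)=9c; end=46; A:t6 B:t5
  7. max(7,3)=7c; end=53; A:t6 B:t7
  8. 6=6c; end=59; A:t6 B:t7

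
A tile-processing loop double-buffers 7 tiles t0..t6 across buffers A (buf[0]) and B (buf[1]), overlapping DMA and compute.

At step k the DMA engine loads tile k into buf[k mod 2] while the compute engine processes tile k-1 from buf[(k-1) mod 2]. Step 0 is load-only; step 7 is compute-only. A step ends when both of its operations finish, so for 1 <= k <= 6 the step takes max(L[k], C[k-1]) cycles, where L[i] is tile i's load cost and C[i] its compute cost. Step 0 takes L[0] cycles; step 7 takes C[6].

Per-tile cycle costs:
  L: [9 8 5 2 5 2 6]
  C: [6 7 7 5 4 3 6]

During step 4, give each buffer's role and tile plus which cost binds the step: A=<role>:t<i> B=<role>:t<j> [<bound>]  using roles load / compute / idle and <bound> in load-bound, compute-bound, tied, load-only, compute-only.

step 4: A=load:t4 B=compute:t3 [tied]

k=0 load=t0/9c comp=- wait=9 total=9
k=1 load=t1/8c comp=t0/6c wait=8 total=17
k=2 load=t2/5c comp=t1/7c wait=7 total=24
k=3 load=t3/2c comp=t2/7c wait=7 total=31
k=4 load=t4/5c comp=t3/5c wait=5 total=36
k=5 load=t5/2c comp=t4/4c wait=4 total=40
k=6 load=t6/6c comp=t5/3c wait=6 total=46
k=7 load=- comp=t6/6c wait=6 total=52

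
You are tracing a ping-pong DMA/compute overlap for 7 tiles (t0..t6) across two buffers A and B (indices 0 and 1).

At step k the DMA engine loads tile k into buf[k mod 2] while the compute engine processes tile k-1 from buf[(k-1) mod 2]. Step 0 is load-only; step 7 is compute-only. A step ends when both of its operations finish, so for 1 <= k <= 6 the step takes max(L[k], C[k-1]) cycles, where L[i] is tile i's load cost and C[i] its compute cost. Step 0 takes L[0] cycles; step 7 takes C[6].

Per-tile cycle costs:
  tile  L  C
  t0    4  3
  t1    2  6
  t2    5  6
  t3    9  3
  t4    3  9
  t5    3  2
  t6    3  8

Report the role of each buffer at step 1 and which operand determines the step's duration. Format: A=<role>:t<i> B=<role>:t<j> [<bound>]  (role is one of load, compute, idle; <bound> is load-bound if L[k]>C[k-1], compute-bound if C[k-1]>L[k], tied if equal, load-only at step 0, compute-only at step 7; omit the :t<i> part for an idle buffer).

step 1: A=compute:t0 B=load:t1 [compute-bound]

[0] DMA t0→A (4c) ∥ CU idle ⇒ 4c, clock 4
[1] DMA t1→B (2c) ∥ CU A:t0 (3c) ⇒ 3c, clock 7
[2] DMA t2→A (5c) ∥ CU B:t1 (6c) ⇒ 6c, clock 13
[3] DMA t3→B (9c) ∥ CU A:t2 (6c) ⇒ 9c, clock 22
[4] DMA t4→A (3c) ∥ CU B:t3 (3c) ⇒ 3c, clock 25
[5] DMA t5→B (3c) ∥ CU A:t4 (9c) ⇒ 9c, clock 34
[6] DMA t6→A (3c) ∥ CU B:t5 (2c) ⇒ 3c, clock 37
[7] DMA idle ∥ CU A:t6 (8c) ⇒ 8c, clock 45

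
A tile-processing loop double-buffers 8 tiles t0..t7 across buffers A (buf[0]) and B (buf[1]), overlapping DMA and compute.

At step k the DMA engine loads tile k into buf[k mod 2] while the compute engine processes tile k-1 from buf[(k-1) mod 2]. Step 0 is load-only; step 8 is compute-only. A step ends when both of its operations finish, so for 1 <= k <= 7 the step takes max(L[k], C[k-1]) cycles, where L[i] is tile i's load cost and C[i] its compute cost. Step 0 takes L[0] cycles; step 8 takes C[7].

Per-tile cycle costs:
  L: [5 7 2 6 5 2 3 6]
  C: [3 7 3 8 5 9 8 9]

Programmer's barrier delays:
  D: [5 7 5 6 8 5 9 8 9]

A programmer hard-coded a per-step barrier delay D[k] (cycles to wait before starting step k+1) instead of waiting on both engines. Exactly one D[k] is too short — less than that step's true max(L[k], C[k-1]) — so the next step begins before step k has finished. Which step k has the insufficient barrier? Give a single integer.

hazard at step 2

step 0: need L[0]=5 = 5; D[0]=5 ok
step 1: need max(L[1]=7,C[0]=3) = 7; D[1]=7 ok
step 2: need max(L[2]=2,C[1]=7) = 7; D[2]=5 SHORT
step 3: need max(L[3]=6,C[2]=3) = 6; D[3]=6 ok
step 4: need max(L[4]=5,C[3]=8) = 8; D[4]=8 ok
step 5: need max(L[5]=2,C[4]=5) = 5; D[5]=5 ok
step 6: need max(L[6]=3,C[5]=9) = 9; D[6]=9 ok
step 7: need max(L[7]=6,C[6]=8) = 8; D[7]=8 ok
step 8: need C[7]=9 = 9; D[8]=9 ok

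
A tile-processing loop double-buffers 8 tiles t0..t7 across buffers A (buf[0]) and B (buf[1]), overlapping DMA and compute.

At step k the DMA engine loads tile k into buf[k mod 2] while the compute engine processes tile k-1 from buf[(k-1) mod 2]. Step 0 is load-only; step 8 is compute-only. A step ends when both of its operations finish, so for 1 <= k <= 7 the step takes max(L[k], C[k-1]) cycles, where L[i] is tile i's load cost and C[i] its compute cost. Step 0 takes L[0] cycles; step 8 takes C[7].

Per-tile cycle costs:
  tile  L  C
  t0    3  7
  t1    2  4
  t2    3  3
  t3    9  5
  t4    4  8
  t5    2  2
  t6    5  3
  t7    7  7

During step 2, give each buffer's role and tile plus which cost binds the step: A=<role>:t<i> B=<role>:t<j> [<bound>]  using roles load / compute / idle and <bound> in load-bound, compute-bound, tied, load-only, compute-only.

  0. 3=3c; end=3; A:t0 B:-
  1. max(2,7)=7c; end=10; A:t0 B:t1
  2. max(3,4)=4c; end=14; A:t2 B:t1
  3. max(9,3)=9c; end=23; A:t2 B:t3
  4. max(4,5)=5c; end=28; A:t4 B:t3
  5. max(2,8)=8c; end=36; A:t4 B:t5
  6. max(5,2)=5c; end=41; A:t6 B:t5
  7. max(7,3)=7c; end=48; A:t6 B:t7
  8. 7=7c; end=55; A:t6 B:t7

step 2: A=load:t2 B=compute:t1 [compute-bound]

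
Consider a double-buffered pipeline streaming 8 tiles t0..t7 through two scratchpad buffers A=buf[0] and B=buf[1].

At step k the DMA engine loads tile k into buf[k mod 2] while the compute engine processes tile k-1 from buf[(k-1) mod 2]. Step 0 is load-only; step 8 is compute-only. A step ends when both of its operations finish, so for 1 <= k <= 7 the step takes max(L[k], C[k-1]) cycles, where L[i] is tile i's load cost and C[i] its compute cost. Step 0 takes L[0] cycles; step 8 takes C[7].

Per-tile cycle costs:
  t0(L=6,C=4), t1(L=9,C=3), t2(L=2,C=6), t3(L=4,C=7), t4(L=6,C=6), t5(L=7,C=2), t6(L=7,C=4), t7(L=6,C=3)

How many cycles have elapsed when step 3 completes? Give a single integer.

  0. 6=6c; end=6; A:t0 B:-
  1. max(9,4)=9c; end=15; A:t0 B:t1
  2. max(2,3)=3c; end=18; A:t2 B:t1
  3. max(4,6)=6c; end=24; A:t2 B:t3
  4. max(6,7)=7c; end=31; A:t4 B:t3
  5. max(7,6)=7c; end=38; A:t4 B:t5
  6. max(7,2)=7c; end=45; A:t6 B:t5
  7. max(6,4)=6c; end=51; A:t6 B:t7
  8. 3=3c; end=54; A:t6 B:t7

end_cycle[3] = 24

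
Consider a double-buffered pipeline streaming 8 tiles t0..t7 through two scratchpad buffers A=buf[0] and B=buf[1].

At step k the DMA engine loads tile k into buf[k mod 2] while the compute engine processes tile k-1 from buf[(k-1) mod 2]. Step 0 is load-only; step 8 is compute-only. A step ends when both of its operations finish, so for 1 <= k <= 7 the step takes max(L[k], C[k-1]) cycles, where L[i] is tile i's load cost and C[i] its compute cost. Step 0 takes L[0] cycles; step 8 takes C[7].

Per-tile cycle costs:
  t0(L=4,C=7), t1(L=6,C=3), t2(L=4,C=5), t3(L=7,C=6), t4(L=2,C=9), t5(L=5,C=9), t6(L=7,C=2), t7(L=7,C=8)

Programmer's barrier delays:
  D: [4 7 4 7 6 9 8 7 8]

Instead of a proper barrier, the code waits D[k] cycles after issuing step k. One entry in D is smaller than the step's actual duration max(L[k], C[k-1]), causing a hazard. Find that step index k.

k=0 barrier L[0]=4→4c, D[0]=4 ok
k=1 barrier max(L[1]=6,C[0]=7)→7c, D[1]=7 ok
k=2 barrier max(L[2]=4,C[1]=3)→4c, D[2]=4 ok
k=3 barrier max(L[3]=7,C[2]=5)→7c, D[3]=7 ok
k=4 barrier max(L[4]=2,C[3]=6)→6c, D[4]=6 ok
k=5 barrier max(L[5]=5,C[4]=9)→9c, D[5]=9 ok
k=6 barrier max(L[6]=7,C[5]=9)→9c, D[6]=8 SHORT
k=7 barrier max(L[7]=7,C[6]=2)→7c, D[7]=7 ok
k=8 barrier C[7]=8→8c, D[8]=8 ok

hazard at step 6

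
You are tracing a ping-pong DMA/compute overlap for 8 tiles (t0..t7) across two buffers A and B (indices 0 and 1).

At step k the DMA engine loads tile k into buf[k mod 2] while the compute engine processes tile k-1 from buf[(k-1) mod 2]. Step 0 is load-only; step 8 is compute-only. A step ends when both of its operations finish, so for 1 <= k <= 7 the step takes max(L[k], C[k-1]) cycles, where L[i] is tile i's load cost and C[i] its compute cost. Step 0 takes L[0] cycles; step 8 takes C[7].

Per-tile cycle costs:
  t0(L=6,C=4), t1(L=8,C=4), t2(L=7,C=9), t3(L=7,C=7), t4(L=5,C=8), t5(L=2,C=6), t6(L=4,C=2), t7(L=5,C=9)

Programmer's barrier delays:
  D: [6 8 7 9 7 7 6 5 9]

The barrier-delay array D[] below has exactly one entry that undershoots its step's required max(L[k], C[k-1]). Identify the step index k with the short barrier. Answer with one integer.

step 0: need L[0]=6 = 6; D[0]=6 ok
step 1: need max(L[1]=8,C[0]=4) = 8; D[1]=8 ok
step 2: need max(L[2]=7,C[1]=4) = 7; D[2]=7 ok
step 3: need max(L[3]=7,C[2]=9) = 9; D[3]=9 ok
step 4: need max(L[4]=5,C[3]=7) = 7; D[4]=7 ok
step 5: need max(L[5]=2,C[4]=8) = 8; D[5]=7 SHORT
step 6: need max(L[6]=4,C[5]=6) = 6; D[6]=6 ok
step 7: need max(L[7]=5,C[6]=2) = 5; D[7]=5 ok
step 8: need C[7]=9 = 9; D[8]=9 ok

hazard at step 5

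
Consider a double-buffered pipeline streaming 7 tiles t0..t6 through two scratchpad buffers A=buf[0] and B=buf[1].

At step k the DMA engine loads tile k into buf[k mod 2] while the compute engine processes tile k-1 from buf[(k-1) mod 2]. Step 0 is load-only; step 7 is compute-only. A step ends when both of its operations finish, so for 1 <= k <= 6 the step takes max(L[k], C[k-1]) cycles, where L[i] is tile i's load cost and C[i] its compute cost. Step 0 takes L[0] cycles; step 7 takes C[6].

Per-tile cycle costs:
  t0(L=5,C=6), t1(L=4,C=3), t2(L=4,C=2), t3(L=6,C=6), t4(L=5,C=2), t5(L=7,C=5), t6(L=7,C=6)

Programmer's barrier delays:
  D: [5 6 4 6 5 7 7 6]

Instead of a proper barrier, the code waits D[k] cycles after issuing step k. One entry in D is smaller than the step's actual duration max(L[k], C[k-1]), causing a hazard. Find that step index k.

hazard at step 4

k=0 barrier L[0]=5→5c, D[0]=5 ok
k=1 barrier max(L[1]=4,C[0]=6)→6c, D[1]=6 ok
k=2 barrier max(L[2]=4,C[1]=3)→4c, D[2]=4 ok
k=3 barrier max(L[3]=6,C[2]=2)→6c, D[3]=6 ok
k=4 barrier max(L[4]=5,C[3]=6)→6c, D[4]=5 SHORT
k=5 barrier max(L[5]=7,C[4]=2)→7c, D[5]=7 ok
k=6 barrier max(L[6]=7,C[5]=5)→7c, D[6]=7 ok
k=7 barrier C[6]=6→6c, D[7]=6 ok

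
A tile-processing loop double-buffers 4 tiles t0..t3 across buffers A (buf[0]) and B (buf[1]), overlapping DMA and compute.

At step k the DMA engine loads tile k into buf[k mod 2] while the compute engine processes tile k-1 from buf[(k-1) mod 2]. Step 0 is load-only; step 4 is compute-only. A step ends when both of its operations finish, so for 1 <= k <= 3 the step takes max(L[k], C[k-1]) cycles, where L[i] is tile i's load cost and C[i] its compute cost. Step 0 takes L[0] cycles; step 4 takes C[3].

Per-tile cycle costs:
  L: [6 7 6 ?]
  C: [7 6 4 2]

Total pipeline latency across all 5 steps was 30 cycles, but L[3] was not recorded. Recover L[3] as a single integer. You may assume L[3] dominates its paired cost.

L[3] = 9

step 0 = dur = L[0]=6 = 6
step 1 = dur = max(L[1]=7, C[0]=7) = 7
step 2 = dur = max(L[2]=6, C[1]=6) = 6
step 3 = dur = max(L[3]=?, C[2]=4) = L[3]  (unknown; binding)
step 4 = dur = C[3]=2 = 2
sum of known step durations = 21
dur[3] = total - known = 30 - 21 = 9
L[3] is the binding max in step 3, so L[3] = dur[3] = 9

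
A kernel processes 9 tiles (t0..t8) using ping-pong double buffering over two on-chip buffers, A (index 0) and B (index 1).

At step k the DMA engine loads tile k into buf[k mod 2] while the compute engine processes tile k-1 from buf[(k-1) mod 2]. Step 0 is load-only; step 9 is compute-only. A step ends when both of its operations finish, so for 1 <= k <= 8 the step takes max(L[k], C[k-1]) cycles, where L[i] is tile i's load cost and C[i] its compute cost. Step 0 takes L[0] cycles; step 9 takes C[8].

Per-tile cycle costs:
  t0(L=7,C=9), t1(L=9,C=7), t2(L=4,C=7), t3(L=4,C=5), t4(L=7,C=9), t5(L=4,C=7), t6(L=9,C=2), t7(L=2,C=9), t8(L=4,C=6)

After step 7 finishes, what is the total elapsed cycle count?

[0] DMA t0→A (7c) ∥ CU idle ⇒ 7c, clock 7
[1] DMA t1→B (9c) ∥ CU A:t0 (9c) ⇒ 9c, clock 16
[2] DMA t2→A (4c) ∥ CU B:t1 (7c) ⇒ 7c, clock 23
[3] DMA t3→B (4c) ∥ CU A:t2 (7c) ⇒ 7c, clock 30
[4] DMA t4→A (7c) ∥ CU B:t3 (5c) ⇒ 7c, clock 37
[5] DMA t5→B (4c) ∥ CU A:t4 (9c) ⇒ 9c, clock 46
[6] DMA t6→A (9c) ∥ CU B:t5 (7c) ⇒ 9c, clock 55
[7] DMA t7→B (2c) ∥ CU A:t6 (2c) ⇒ 2c, clock 57
[8] DMA t8→A (4c) ∥ CU B:t7 (9c) ⇒ 9c, clock 66
[9] DMA idle ∥ CU A:t8 (6c) ⇒ 6c, clock 72

end_cycle[7] = 57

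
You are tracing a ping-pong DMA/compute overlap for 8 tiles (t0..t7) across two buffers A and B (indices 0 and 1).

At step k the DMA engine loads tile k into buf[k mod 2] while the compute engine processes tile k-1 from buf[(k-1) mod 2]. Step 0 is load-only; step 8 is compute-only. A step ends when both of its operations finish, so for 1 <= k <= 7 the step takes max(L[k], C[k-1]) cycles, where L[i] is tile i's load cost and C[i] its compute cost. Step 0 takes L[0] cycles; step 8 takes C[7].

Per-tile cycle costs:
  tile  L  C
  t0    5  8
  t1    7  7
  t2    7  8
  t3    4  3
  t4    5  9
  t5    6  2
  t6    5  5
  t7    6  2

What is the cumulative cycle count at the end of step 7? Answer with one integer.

[0] DMA t0→A (5c) ∥ CU idle ⇒ 5c, clock 5
[1] DMA t1→B (7c) ∥ CU A:t0 (8c) ⇒ 8c, clock 13
[2] DMA t2→A (7c) ∥ CU B:t1 (7c) ⇒ 7c, clock 20
[3] DMA t3→B (4c) ∥ CU A:t2 (8c) ⇒ 8c, clock 28
[4] DMA t4→A (5c) ∥ CU B:t3 (3c) ⇒ 5c, clock 33
[5] DMA t5→B (6c) ∥ CU A:t4 (9c) ⇒ 9c, clock 42
[6] DMA t6→A (5c) ∥ CU B:t5 (2c) ⇒ 5c, clock 47
[7] DMA t7→B (6c) ∥ CU A:t6 (5c) ⇒ 6c, clock 53
[8] DMA idle ∥ CU B:t7 (2c) ⇒ 2c, clock 55

end_cycle[7] = 53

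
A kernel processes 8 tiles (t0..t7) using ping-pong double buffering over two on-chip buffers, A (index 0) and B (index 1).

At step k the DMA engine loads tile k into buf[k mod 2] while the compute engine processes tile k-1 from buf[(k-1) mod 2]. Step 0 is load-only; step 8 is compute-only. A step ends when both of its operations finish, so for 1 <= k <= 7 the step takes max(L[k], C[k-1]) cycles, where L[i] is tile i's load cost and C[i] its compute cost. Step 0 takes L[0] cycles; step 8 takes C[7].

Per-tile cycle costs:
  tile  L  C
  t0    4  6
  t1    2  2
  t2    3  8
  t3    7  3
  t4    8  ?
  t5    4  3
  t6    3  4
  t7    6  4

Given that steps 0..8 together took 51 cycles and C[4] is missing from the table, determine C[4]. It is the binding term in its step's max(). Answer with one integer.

C[4] = 9

step 0 → dur = L[0]=4 = 4
step 1 → dur = max(L[1]=2, C[0]=6) = 6
step 2 → dur = max(L[2]=3, C[1]=2) = 3
step 3 → dur = max(L[3]=7, C[2]=8) = 8
step 4 → dur = max(L[4]=8, C[3]=3) = 8
step 5 → dur = max(L[5]=4, C[4]=?) = C[4]  (unknown; binding)
step 6 → dur = max(L[6]=3, C[5]=3) = 3
step 7 → dur = max(L[7]=6, C[6]=4) = 6
step 8 → dur = C[7]=4 = 4
sum of known step durations = 42
dur[5] = total - known = 51 - 42 = 9
C[4] is the binding max in step 5, so C[4] = dur[5] = 9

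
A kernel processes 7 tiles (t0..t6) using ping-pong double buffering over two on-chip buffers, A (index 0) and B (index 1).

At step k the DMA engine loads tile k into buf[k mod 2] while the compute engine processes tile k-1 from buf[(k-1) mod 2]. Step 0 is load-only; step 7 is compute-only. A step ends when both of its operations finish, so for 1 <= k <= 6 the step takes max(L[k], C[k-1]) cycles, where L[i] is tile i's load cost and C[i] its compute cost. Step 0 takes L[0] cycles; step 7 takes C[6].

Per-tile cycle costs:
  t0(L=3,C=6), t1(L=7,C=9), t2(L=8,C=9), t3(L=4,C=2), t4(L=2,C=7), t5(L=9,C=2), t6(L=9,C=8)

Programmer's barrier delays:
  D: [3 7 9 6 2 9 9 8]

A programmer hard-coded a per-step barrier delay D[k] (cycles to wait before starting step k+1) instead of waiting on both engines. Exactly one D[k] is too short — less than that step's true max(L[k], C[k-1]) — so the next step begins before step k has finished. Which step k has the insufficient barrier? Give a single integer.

hazard at step 3

[0] required=L[0]=3=3 vs D=3 ok
[1] required=max(L[1]=7,C[0]=6)=7 vs D=7 ok
[2] required=max(L[2]=8,C[1]=9)=9 vs D=9 ok
[3] required=max(L[3]=4,C[2]=9)=9 vs D=6 SHORT
[4] required=max(L[4]=2,C[3]=2)=2 vs D=2 ok
[5] required=max(L[5]=9,C[4]=7)=9 vs D=9 ok
[6] required=max(L[6]=9,C[5]=2)=9 vs D=9 ok
[7] required=C[6]=8=8 vs D=8 ok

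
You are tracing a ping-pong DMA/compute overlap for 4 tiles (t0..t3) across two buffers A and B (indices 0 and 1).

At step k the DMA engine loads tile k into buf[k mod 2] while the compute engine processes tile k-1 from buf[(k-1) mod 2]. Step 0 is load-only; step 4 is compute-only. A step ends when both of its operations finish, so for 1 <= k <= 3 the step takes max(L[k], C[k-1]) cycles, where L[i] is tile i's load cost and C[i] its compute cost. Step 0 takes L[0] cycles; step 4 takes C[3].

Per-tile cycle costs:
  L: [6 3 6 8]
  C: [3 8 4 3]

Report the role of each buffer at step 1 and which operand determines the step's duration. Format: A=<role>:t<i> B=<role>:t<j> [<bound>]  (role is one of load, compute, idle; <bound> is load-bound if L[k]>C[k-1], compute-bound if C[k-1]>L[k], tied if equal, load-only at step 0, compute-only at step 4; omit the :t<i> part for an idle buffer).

step 1: A=compute:t0 B=load:t1 [tied]

  0. 6=6c; end=6; A:t0 B:-
  1. max(3,3)=3c; end=9; A:t0 B:t1
  2. max(6,8)=8c; end=17; A:t2 B:t1
  3. max(8,4)=8c; end=25; A:t2 B:t3
  4. 3=3c; end=28; A:t2 B:t3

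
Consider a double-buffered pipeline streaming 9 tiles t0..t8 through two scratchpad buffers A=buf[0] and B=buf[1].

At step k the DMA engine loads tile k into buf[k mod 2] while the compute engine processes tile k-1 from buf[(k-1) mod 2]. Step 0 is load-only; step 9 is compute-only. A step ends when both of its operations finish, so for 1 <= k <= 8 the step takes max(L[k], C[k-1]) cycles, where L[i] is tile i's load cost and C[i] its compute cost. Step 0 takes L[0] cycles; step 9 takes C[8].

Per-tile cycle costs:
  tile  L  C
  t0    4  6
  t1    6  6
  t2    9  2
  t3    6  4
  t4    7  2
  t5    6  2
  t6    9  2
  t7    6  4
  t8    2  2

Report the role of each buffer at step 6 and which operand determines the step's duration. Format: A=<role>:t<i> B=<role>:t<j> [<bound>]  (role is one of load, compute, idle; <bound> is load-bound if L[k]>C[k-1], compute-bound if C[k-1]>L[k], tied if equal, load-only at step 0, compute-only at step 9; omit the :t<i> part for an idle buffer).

step 6: A=load:t6 B=compute:t5 [load-bound]

k=0 load=t0/4c comp=- wait=4 total=4
k=1 load=t1/6c comp=t0/6c wait=6 total=10
k=2 load=t2/9c comp=t1/6c wait=9 total=19
k=3 load=t3/6c comp=t2/2c wait=6 total=25
k=4 load=t4/7c comp=t3/4c wait=7 total=32
k=5 load=t5/6c comp=t4/2c wait=6 total=38
k=6 load=t6/9c comp=t5/2c wait=9 total=47
k=7 load=t7/6c comp=t6/2c wait=6 total=53
k=8 load=t8/2c comp=t7/4c wait=4 total=57
k=9 load=- comp=t8/2c wait=2 total=59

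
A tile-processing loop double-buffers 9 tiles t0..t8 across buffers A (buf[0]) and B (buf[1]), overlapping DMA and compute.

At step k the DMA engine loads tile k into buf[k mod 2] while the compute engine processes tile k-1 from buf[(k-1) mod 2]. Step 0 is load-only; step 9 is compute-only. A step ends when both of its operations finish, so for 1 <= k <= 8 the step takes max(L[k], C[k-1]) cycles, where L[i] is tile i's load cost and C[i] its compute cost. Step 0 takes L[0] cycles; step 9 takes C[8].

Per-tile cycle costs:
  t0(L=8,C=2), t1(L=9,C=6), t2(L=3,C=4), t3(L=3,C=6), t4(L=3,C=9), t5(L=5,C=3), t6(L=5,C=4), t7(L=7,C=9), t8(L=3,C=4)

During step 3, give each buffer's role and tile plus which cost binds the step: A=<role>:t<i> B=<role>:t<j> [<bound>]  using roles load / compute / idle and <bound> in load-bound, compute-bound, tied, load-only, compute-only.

step 3: A=compute:t2 B=load:t3 [compute-bound]

[0] DMA t0→A (8c) ∥ CU idle ⇒ 8c, clock 8
[1] DMA t1→B (9c) ∥ CU A:t0 (2c) ⇒ 9c, clock 17
[2] DMA t2→A (3c) ∥ CU B:t1 (6c) ⇒ 6c, clock 23
[3] DMA t3→B (3c) ∥ CU A:t2 (4c) ⇒ 4c, clock 27
[4] DMA t4→A (3c) ∥ CU B:t3 (6c) ⇒ 6c, clock 33
[5] DMA t5→B (5c) ∥ CU A:t4 (9c) ⇒ 9c, clock 42
[6] DMA t6→A (5c) ∥ CU B:t5 (3c) ⇒ 5c, clock 47
[7] DMA t7→B (7c) ∥ CU A:t6 (4c) ⇒ 7c, clock 54
[8] DMA t8→A (3c) ∥ CU B:t7 (9c) ⇒ 9c, clock 63
[9] DMA idle ∥ CU A:t8 (4c) ⇒ 4c, clock 67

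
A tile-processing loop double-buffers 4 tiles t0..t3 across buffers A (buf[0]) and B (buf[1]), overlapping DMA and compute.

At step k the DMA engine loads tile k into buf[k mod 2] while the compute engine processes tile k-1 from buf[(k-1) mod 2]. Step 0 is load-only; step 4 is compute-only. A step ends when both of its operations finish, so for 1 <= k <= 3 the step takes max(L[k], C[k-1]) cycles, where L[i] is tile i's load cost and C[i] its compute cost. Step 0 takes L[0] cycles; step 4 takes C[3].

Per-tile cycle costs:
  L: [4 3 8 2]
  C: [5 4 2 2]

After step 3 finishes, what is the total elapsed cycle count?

step 0: L[0]=4 → dur=4, Σ=4 | A=load:t0 B=idle [load-only]
step 1: L[1]=3 C[0]=5 → dur=5, Σ=9 | A=compute:t0 B=load:t1 [compute-bound]
step 2: L[2]=8 C[1]=4 → dur=8, Σ=17 | A=load:t2 B=compute:t1 [load-bound]
step 3: L[3]=2 C[2]=2 → dur=2, Σ=19 | A=compute:t2 B=load:t3 [tied]
step 4: C[3]=2 → dur=2, Σ=21 | A=idle B=compute:t3 [compute-only]

end_cycle[3] = 19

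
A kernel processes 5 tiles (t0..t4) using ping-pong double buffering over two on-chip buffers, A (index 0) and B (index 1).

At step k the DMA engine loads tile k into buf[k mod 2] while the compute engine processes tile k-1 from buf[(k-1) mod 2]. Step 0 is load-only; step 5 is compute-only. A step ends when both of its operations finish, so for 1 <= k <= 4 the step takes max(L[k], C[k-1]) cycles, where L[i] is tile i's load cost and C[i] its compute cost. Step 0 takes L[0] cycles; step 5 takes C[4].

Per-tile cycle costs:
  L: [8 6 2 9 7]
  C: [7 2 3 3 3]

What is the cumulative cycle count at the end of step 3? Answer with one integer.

k=0 load=t0/8c comp=- wait=8 total=8
k=1 load=t1/6c comp=t0/7c wait=7 total=15
k=2 load=t2/2c comp=t1/2c wait=2 total=17
k=3 load=t3/9c comp=t2/3c wait=9 total=26
k=4 load=t4/7c comp=t3/3c wait=7 total=33
k=5 load=- comp=t4/3c wait=3 total=36

end_cycle[3] = 26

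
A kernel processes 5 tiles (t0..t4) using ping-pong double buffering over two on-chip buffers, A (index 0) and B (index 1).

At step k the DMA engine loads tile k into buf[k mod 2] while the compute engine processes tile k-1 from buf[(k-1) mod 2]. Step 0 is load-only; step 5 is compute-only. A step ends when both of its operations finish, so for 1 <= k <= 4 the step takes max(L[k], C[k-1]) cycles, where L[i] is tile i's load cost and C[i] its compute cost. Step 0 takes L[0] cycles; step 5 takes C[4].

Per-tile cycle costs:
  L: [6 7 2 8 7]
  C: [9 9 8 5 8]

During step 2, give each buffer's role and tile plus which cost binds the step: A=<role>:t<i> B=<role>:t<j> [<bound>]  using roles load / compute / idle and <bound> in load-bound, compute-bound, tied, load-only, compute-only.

  0. 6=6c; end=6; A:t0 B:-
  1. max(7,9)=9c; end=15; A:t0 B:t1
  2. max(2,9)=9c; end=24; A:t2 B:t1
  3. max(8,8)=8c; end=32; A:t2 B:t3
  4. max(7,5)=7c; end=39; A:t4 B:t3
  5. 8=8c; end=47; A:t4 B:t3

step 2: A=load:t2 B=compute:t1 [compute-bound]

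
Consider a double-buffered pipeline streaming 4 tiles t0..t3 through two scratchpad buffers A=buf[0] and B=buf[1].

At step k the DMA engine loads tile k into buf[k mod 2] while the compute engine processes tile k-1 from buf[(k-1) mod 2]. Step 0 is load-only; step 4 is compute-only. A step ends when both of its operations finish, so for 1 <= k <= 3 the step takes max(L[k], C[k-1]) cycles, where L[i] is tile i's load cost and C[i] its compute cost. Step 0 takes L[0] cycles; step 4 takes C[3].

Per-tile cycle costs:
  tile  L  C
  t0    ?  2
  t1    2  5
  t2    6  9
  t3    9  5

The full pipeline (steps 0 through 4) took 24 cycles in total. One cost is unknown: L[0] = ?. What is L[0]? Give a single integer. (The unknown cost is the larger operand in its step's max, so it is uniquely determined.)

L[0] = 2

step 0: dur = L[0]=? = L[0]  (unknown; binding)
step 1: dur = max(L[1]=2, C[0]=2) = 2
step 2: dur = max(L[2]=6, C[1]=5) = 6
step 3: dur = max(L[3]=9, C[2]=9) = 9
step 4: dur = C[3]=5 = 5
sum of known step durations = 22
dur[0] = total - known = 24 - 22 = 2
L[0] is the binding max in step 0, so L[0] = dur[0] = 2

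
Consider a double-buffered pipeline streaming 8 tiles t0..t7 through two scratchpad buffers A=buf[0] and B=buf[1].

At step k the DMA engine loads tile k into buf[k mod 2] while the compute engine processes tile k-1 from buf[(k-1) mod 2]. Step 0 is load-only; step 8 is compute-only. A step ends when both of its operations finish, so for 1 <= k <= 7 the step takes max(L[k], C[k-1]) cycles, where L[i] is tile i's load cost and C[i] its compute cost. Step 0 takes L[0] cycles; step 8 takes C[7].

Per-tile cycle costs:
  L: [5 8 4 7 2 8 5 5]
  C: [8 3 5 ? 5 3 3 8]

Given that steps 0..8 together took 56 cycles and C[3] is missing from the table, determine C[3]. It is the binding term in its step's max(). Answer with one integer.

step 0 → dur = L[0]=5 = 5
step 1 → dur = max(L[1]=8, C[0]=8) = 8
step 2 → dur = max(L[2]=4, C[1]=3) = 4
step 3 → dur = max(L[3]=7, C[2]=5) = 7
step 4 → dur = max(L[4]=2, C[3]=?) = C[3]  (unknown; binding)
step 5 → dur = max(L[5]=8, C[4]=5) = 8
step 6 → dur = max(L[6]=5, C[5]=3) = 5
step 7 → dur = max(L[7]=5, C[6]=3) = 5
step 8 → dur = C[7]=8 = 8
sum of known step durations = 50
dur[4] = total - known = 56 - 50 = 6
C[3] is the binding max in step 4, so C[3] = dur[4] = 6

C[3] = 6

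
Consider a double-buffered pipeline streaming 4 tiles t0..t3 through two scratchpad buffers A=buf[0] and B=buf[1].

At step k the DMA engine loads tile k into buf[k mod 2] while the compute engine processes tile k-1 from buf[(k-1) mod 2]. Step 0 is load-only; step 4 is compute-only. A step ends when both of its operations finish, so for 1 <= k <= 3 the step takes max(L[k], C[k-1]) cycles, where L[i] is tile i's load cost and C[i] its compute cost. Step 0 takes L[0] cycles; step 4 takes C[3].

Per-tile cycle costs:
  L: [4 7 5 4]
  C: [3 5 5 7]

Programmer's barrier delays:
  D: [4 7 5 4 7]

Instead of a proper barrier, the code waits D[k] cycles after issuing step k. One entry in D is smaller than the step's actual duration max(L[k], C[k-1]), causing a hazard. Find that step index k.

hazard at step 3

step 0: need L[0]=4 = 4; D[0]=4 ok
step 1: need max(L[1]=7,C[0]=3) = 7; D[1]=7 ok
step 2: need max(L[2]=5,C[1]=5) = 5; D[2]=5 ok
step 3: need max(L[3]=4,C[2]=5) = 5; D[3]=4 SHORT
step 4: need C[3]=7 = 7; D[4]=7 ok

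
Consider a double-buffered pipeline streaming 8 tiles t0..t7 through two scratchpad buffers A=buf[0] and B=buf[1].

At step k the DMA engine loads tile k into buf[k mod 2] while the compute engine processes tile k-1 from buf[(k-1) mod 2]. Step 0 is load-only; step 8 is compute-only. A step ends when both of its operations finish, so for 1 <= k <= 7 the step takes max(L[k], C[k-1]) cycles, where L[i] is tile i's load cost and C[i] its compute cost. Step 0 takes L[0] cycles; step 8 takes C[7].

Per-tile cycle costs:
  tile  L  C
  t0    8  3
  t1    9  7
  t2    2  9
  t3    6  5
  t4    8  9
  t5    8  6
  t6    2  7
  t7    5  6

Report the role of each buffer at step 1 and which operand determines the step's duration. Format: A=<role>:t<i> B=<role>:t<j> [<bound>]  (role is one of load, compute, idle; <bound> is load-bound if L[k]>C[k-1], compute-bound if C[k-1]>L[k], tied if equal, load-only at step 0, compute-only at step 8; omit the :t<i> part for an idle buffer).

step 0: L[0]=8 → dur=8, Σ=8 | A=load:t0 B=idle [load-only]
step 1: L[1]=9 C[0]=3 → dur=9, Σ=17 | A=compute:t0 B=load:t1 [load-bound]
step 2: L[2]=2 C[1]=7 → dur=7, Σ=24 | A=load:t2 B=compute:t1 [compute-bound]
step 3: L[3]=6 C[2]=9 → dur=9, Σ=33 | A=compute:t2 B=load:t3 [compute-bound]
step 4: L[4]=8 C[3]=5 → dur=8, Σ=41 | A=load:t4 B=compute:t3 [load-bound]
step 5: L[5]=8 C[4]=9 → dur=9, Σ=50 | A=compute:t4 B=load:t5 [compute-bound]
step 6: L[6]=2 C[5]=6 → dur=6, Σ=56 | A=load:t6 B=compute:t5 [compute-bound]
step 7: L[7]=5 C[6]=7 → dur=7, Σ=63 | A=compute:t6 B=load:t7 [compute-bound]
step 8: C[7]=6 → dur=6, Σ=69 | A=idle B=compute:t7 [compute-only]

step 1: A=compute:t0 B=load:t1 [load-bound]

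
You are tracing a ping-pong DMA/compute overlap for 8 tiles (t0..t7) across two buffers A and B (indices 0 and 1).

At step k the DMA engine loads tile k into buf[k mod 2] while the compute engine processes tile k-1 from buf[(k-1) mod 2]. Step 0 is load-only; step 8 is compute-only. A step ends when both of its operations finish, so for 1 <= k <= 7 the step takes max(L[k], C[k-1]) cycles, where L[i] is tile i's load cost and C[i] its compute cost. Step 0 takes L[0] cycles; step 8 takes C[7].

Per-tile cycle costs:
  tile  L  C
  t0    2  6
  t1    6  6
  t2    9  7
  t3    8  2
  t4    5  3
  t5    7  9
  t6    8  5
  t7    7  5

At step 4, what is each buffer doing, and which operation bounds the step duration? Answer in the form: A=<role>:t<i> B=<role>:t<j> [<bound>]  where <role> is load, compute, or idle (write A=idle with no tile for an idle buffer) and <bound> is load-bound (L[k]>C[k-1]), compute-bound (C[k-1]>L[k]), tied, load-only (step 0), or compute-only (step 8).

step 0: L[0]=2 → dur=2, Σ=2 | A=load:t0 B=idle [load-only]
step 1: L[1]=6 C[0]=6 → dur=6, Σ=8 | A=compute:t0 B=load:t1 [tied]
step 2: L[2]=9 C[1]=6 → dur=9, Σ=17 | A=load:t2 B=compute:t1 [load-bound]
step 3: L[3]=8 C[2]=7 → dur=8, Σ=25 | A=compute:t2 B=load:t3 [load-bound]
step 4: L[4]=5 C[3]=2 → dur=5, Σ=30 | A=load:t4 B=compute:t3 [load-bound]
step 5: L[5]=7 C[4]=3 → dur=7, Σ=37 | A=compute:t4 B=load:t5 [load-bound]
step 6: L[6]=8 C[5]=9 → dur=9, Σ=46 | A=load:t6 B=compute:t5 [compute-bound]
step 7: L[7]=7 C[6]=5 → dur=7, Σ=53 | A=compute:t6 B=load:t7 [load-bound]
step 8: C[7]=5 → dur=5, Σ=58 | A=idle B=compute:t7 [compute-only]

step 4: A=load:t4 B=compute:t3 [load-bound]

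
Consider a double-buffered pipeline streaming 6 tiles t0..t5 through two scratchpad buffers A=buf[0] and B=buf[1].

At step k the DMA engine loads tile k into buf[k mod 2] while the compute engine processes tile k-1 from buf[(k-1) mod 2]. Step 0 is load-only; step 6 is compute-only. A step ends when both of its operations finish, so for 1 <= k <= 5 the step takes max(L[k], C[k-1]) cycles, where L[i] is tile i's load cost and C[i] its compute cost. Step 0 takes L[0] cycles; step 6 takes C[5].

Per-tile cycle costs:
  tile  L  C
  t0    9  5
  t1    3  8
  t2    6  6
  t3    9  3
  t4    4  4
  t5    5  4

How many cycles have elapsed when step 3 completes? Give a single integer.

step 0: L[0]=9 → dur=9, Σ=9 | A=load:t0 B=idle [load-only]
step 1: L[1]=3 C[0]=5 → dur=5, Σ=14 | A=compute:t0 B=load:t1 [compute-bound]
step 2: L[2]=6 C[1]=8 → dur=8, Σ=22 | A=load:t2 B=compute:t1 [compute-bound]
step 3: L[3]=9 C[2]=6 → dur=9, Σ=31 | A=compute:t2 B=load:t3 [load-bound]
step 4: L[4]=4 C[3]=3 → dur=4, Σ=35 | A=load:t4 B=compute:t3 [load-bound]
step 5: L[5]=5 C[4]=4 → dur=5, Σ=40 | A=compute:t4 B=load:t5 [load-bound]
step 6: C[5]=4 → dur=4, Σ=44 | A=idle B=compute:t5 [compute-only]

end_cycle[3] = 31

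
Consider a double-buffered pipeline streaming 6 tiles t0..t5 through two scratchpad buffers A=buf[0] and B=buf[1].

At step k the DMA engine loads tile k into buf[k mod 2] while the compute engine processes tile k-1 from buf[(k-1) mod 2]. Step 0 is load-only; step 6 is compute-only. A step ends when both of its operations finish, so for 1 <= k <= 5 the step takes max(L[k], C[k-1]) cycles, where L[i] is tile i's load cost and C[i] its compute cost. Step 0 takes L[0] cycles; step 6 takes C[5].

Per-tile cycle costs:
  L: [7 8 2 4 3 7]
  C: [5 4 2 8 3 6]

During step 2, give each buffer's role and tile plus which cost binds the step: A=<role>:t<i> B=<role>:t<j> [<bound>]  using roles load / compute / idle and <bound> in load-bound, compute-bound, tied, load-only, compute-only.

step 2: A=load:t2 B=compute:t1 [compute-bound]

  0. 7=7c; end=7; A:t0 B:-
  1. max(8,5)=8c; end=15; A:t0 B:t1
  2. max(2,4)=4c; end=19; A:t2 B:t1
  3. max(4,2)=4c; end=23; A:t2 B:t3
  4. max(3,8)=8c; end=31; A:t4 B:t3
  5. max(7,3)=7c; end=38; A:t4 B:t5
  6. 6=6c; end=44; A:t4 B:t5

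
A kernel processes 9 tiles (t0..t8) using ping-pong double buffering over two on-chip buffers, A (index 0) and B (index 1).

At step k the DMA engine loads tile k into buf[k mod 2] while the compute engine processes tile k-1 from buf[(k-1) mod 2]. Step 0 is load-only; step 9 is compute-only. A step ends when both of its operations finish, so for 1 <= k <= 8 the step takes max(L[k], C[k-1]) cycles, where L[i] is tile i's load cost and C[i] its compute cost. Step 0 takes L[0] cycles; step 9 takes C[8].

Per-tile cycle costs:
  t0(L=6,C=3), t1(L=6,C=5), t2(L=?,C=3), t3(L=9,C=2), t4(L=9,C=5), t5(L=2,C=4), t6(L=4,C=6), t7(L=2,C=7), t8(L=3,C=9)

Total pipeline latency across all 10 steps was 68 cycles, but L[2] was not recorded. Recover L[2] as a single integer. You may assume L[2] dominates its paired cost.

L[2] = 7

step 0 = dur = L[0]=6 = 6
step 1 = dur = max(L[1]=6, C[0]=3) = 6
step 2 = dur = max(L[2]=?, C[1]=5) = L[2]  (unknown; binding)
step 3 = dur = max(L[3]=9, C[2]=3) = 9
step 4 = dur = max(L[4]=9, C[3]=2) = 9
step 5 = dur = max(L[5]=2, C[4]=5) = 5
step 6 = dur = max(L[6]=4, C[5]=4) = 4
step 7 = dur = max(L[7]=2, C[6]=6) = 6
step 8 = dur = max(L[8]=3, C[7]=7) = 7
step 9 = dur = C[8]=9 = 9
sum of known step durations = 61
dur[2] = total - known = 68 - 61 = 7
L[2] is the binding max in step 2, so L[2] = dur[2] = 7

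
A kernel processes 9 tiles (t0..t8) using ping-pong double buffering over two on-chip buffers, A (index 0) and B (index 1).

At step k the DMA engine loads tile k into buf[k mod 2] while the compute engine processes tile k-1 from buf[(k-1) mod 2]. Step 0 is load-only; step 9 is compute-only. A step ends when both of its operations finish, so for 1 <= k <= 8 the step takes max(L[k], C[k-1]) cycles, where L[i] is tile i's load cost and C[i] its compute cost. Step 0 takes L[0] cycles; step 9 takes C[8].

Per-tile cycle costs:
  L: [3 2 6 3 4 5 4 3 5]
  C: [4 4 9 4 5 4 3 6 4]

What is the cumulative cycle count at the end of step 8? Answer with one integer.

  0. 3=3c; end=3; A:t0 B:-
  1. max(2,4)=4c; end=7; A:t0 B:t1
  2. max(6,4)=6c; end=13; A:t2 B:t1
  3. max(3,9)=9c; end=22; A:t2 B:t3
  4. max(4,4)=4c; end=26; A:t4 B:t3
  5. max(5,5)=5c; end=31; A:t4 B:t5
  6. max(4,4)=4c; end=35; A:t6 B:t5
  7. max(3,3)=3c; end=38; A:t6 B:t7
  8. max(5,6)=6c; end=44; A:t8 B:t7
  9. 4=4c; end=48; A:t8 B:t7

end_cycle[8] = 44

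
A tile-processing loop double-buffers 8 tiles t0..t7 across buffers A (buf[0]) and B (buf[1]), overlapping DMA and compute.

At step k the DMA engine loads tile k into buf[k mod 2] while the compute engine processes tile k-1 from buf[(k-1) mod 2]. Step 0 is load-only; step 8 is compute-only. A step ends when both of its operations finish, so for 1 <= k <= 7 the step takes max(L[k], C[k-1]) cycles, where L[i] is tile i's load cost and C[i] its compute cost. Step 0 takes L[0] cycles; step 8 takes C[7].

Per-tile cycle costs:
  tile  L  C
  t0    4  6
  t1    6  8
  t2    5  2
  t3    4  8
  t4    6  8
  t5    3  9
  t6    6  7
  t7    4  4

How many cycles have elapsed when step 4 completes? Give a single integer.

end_cycle[4] = 30

[0] DMA t0→A (4c) ∥ CU idle ⇒ 4c, clock 4
[1] DMA t1→B (6c) ∥ CU A:t0 (6c) ⇒ 6c, clock 10
[2] DMA t2→A (5c) ∥ CU B:t1 (8c) ⇒ 8c, clock 18
[3] DMA t3→B (4c) ∥ CU A:t2 (2c) ⇒ 4c, clock 22
[4] DMA t4→A (6c) ∥ CU B:t3 (8c) ⇒ 8c, clock 30
[5] DMA t5→B (3c) ∥ CU A:t4 (8c) ⇒ 8c, clock 38
[6] DMA t6→A (6c) ∥ CU B:t5 (9c) ⇒ 9c, clock 47
[7] DMA t7→B (4c) ∥ CU A:t6 (7c) ⇒ 7c, clock 54
[8] DMA idle ∥ CU B:t7 (4c) ⇒ 4c, clock 58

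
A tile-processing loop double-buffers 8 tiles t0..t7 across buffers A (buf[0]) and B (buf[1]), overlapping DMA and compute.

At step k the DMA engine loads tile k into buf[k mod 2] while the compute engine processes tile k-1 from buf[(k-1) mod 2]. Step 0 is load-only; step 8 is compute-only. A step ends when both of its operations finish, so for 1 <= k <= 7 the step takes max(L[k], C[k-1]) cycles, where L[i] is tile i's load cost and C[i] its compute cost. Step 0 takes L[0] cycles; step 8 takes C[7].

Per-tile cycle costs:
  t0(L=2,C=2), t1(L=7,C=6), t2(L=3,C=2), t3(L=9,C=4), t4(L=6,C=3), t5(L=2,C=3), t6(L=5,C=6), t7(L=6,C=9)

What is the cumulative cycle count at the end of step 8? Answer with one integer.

end_cycle[8] = 53

  0. 2=2c; end=2; A:t0 B:-
  1. max(7,2)=7c; end=9; A:t0 B:t1
  2. max(3,6)=6c; end=15; A:t2 B:t1
  3. max(9,2)=9c; end=24; A:t2 B:t3
  4. max(6,4)=6c; end=30; A:t4 B:t3
  5. max(2,3)=3c; end=33; A:t4 B:t5
  6. max(5,3)=5c; end=38; A:t6 B:t5
  7. max(6,6)=6c; end=44; A:t6 B:t7
  8. 9=9c; end=53; A:t6 B:t7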